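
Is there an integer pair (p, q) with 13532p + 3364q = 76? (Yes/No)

gcd(13532, 3364): 13532 = 4·3364 + 76; 3364 = 44·76 + 20; 76 = 3·20 + 16; 20 = 1·16 + 4; 16 = 4·4 + 0 → 4
4 divides 76, so a solution exists.

Yes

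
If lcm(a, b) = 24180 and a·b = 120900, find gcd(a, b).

gcd·lcm = product, so gcd = 120900/24180 = 5.

5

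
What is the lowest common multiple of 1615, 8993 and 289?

1615 = 5 · 17 · 19; 8993 = 17 · 23²; 289 = 17²
lcm takes max exponent of each prime: 5 · 17² · 19 · 23² = 14523695

14523695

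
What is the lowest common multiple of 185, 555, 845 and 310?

185 = 5 · 37; 555 = 3 · 5 · 37; 845 = 5 · 13²; 310 = 2 · 5 · 31
lcm takes max exponent of each prime: 2 · 3 · 5 · 13² · 31 · 37 = 5815290

5815290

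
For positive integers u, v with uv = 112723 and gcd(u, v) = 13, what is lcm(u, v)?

Since gcd(u,v)·lcm(u,v) = uv, lcm = 112723/13 = 8671.

8671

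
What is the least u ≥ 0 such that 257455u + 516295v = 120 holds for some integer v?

62999

Euclid: 516295 = 2·257455 + 1385; 257455 = 185·1385 + 1230; 1385 = 1·1230 + 155; 1230 = 7·155 + 145; 155 = 1·145 + 10; 145 = 14·10 + 5; 10 = 2·5 + 0 → gcd = 5; 120 = 5·24.
Back-substitution yields 257455·(49952) + 516295·(-24909) = 5, so one solution is u = 49952·24 = 1198848, v = -24909·24 = -597816.
Solutions in u differ by 516295/5 = 103259; the one in [0, 103259) is 1198848 mod 103259 = 62999.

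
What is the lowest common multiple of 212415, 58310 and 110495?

lcm(212415, 58310) = 212415·58310/gcd = 12385918650/4165 = 2973810
lcm(2973810, 110495) = 2973810·110495/gcd = 328591135950/245 = 1341188310

1341188310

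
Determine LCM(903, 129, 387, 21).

903 = 3 · 7 · 43; 129 = 3 · 43; 387 = 3² · 43; 21 = 3 · 7
lcm takes max exponent of each prime: 3² · 7 · 43 = 2709

2709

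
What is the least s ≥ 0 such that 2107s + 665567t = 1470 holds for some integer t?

Euclid: 665567 = 315·2107 + 1862; 2107 = 1·1862 + 245; 1862 = 7·245 + 147; 245 = 1·147 + 98; 147 = 1·98 + 49; 98 = 2·49 + 0 → gcd = 49; 1470 = 49·30.
Back-substitution yields 2107·(-5370) + 665567·(17) = 49, so one solution is s = -5370·30 = -161100, t = 17·30 = 510.
Solutions in s differ by 665567/49 = 13583; the one in [0, 13583) is -161100 mod 13583 = 1896.

1896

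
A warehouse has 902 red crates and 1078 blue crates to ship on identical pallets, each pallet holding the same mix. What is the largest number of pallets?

22

Euclid: 1078 = 1·902 + 176; 902 = 5·176 + 22; 176 = 8·22 + 0. Last nonzero remainder: 22.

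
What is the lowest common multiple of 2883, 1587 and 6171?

3137145099

lcm(2883, 1587) = 2883·1587/gcd = 4575321/3 = 1525107
lcm(1525107, 6171) = 1525107·6171/gcd = 9411435297/3 = 3137145099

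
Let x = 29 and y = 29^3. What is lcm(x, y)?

max exponent per prime: 29^3 = 24389

24389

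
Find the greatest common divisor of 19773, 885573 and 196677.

117

gcd(19773, 885573): 885573 = 44·19773 + 15561; 19773 = 1·15561 + 4212; 15561 = 3·4212 + 2925; 4212 = 1·2925 + 1287; 2925 = 2·1287 + 351; 1287 = 3·351 + 234; 351 = 1·234 + 117; 234 = 2·117 + 0 → 117
gcd(117, 196677): 196677 = 1681·117 + 0 → 117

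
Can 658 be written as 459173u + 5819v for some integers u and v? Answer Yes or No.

gcd(459173, 5819): 459173 = 78·5819 + 5291; 5819 = 1·5291 + 528; 5291 = 10·528 + 11; 528 = 48·11 + 0 → 11
11 does not divide 658, so a solution does not exist.

No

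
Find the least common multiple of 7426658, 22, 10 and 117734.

24045179206730

7426658 = 2 · 41² · 47²; 22 = 2 · 11; 10 = 2 · 5; 117734 = 2 · 37² · 43
lcm takes max exponent of each prime: 2 · 5 · 11 · 37² · 41² · 43 · 47² = 24045179206730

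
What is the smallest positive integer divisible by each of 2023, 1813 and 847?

2023 = 7 · 17²; 1813 = 7² · 37; 847 = 7 · 11²
lcm takes max exponent of each prime: 7² · 11² · 17² · 37 = 63398797

63398797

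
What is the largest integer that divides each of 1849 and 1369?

1849 = 43²
1369 = 37²
Common: 1 = 1

1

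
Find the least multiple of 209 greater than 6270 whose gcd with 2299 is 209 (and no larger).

2299 = 209·11. Any x with gcd(x, 2299) = 209 is a multiple of 209, say 209s, with s coprime to 11.
Need s > 6270/209, so s ≥ 31. First s ≥ 31 with gcd(s, 11) = 1 is s = 31. Thus x = 209·31 = 6479.

6479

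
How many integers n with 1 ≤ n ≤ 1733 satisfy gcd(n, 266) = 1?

704

266 = 2·7·19. Inclusion–exclusion on these primes:
1733 − ⌊1733/2⌋ − ⌊1733/7⌋ − ⌊1733/19⌋ + ⌊1733/14⌋ + ⌊1733/38⌋ + ⌊1733/133⌋ − ⌊1733/266⌋ = 704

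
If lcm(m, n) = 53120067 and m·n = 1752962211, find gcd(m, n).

33

From gcd × lcm = mn: gcd = 1752962211 / 53120067 = 33.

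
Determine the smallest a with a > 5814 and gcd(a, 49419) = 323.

49419 = 323·153. Any a with gcd(a, 49419) = 323 is a multiple of 323, say 323s, with s coprime to 153.
Need s > 5814/323, so s ≥ 19. First s ≥ 19 with gcd(s, 153) = 1 is s = 19. Thus a = 323·19 = 6137.

6137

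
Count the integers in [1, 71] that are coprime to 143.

Prime factors of 143: 11, 13. Count integers ≤ 71 divisible by none of them.
By inclusion–exclusion: 71 − ⌊71/11⌋ − ⌊71/13⌋ + ⌊71/143⌋ = 60.

60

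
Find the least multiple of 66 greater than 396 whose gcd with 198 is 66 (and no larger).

462

gcd(k, 198) = 66 forces 66 | k; write k = 66s. Then gcd(66s, 66·3) = 66·gcd(s, 3), so need gcd(s, 3) = 1.
66s > 396 gives s ≥ 7. The least s ≥ 7 coprime to 3 is 7, so k = 66·7 = 462.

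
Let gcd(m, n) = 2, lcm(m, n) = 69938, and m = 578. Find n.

m·n = gcd·lcm = 2·69938 = 139876, so n = 139876/578 = 242.

242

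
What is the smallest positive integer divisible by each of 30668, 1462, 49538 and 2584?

30668 = 2² · 11 · 17 · 41; 1462 = 2 · 17 · 43; 49538 = 2 · 17 · 31 · 47; 2584 = 2³ · 17 · 19
lcm takes max exponent of each prime: 2³ · 11 · 17 · 19 · 31 · 41 · 43 · 47 = 73012472984

73012472984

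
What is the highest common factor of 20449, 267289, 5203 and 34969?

gcd(20449, 267289): 267289 = 13·20449 + 1452; 20449 = 14·1452 + 121; 1452 = 12·121 + 0 → 121
gcd(121, 5203): 5203 = 43·121 + 0 → 121
gcd(121, 34969): 34969 = 289·121 + 0 → 121

121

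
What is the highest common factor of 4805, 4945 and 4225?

5

4805 = 5 · 31²; 4945 = 5 · 23 · 43; 4225 = 5² · 13²
gcd takes min exponent of each prime: 5 = 5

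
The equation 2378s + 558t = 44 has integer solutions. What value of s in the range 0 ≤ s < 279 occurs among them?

Euclid: 2378 = 4·558 + 146; 558 = 3·146 + 120; 146 = 1·120 + 26; 120 = 4·26 + 16; 26 = 1·16 + 10; 16 = 1·10 + 6; 10 = 1·6 + 4; 6 = 1·4 + 2; 4 = 2·2 + 0 → gcd = 2; 44 = 2·22.
Back-substitution yields 2378·(-107) + 558·(456) = 2, so one solution is s = -107·22 = -2354, t = 456·22 = 10032.
Solutions in s differ by 558/2 = 279; the one in [0, 279) is -2354 mod 279 = 157.

157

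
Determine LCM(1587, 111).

58719

1587 = 3 · 23²; 111 = 3 · 37
max exponents: 3 · 23² · 37 = 58719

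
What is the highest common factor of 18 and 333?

9

18 = 2 · 3²
333 = 3² · 37
Common: 3² = 9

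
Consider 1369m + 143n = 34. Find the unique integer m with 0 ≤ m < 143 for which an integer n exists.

119

gcd(1369, 143) = 1 (Euclid: 1369 = 9·143 + 82; 143 = 1·82 + 61; 82 = 1·61 + 21; 61 = 2·21 + 19; 21 = 1·19 + 2; 19 = 9·2 + 1; 2 = 2·1 + 0), and 1 | 34.
Extended Euclid: 1369·(-68) + 143·(651) = 1. Scale by 34: m₀ = -2312.
General solution m = m₀ + 143t; reducing mod 143 gives m = 119 (and n = -1139).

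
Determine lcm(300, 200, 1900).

lcm(300, 200) = 300·200/gcd = 60000/100 = 600
lcm(600, 1900) = 600·1900/gcd = 1140000/100 = 11400

11400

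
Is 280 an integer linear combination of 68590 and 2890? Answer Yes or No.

By Bézout, 68590p + 2890q = 280 has integer solutions iff gcd(68590, 2890) | 280.
Euclid: 68590 = 23·2890 + 2120; 2890 = 1·2120 + 770; 2120 = 2·770 + 580; 770 = 1·580 + 190; 580 = 3·190 + 10; 190 = 19·10 + 0. gcd = 10; 280 mod 10 = 0. Yes.

Yes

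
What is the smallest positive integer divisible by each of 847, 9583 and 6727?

847 = 7 · 11²; 9583 = 7 · 37²; 6727 = 7 · 31²
lcm takes max exponent of each prime: 7 · 11² · 31² · 37² = 1114320823

1114320823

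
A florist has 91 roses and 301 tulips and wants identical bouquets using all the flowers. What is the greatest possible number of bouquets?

Euclid: 301 = 3·91 + 28; 91 = 3·28 + 7; 28 = 4·7 + 0. Last nonzero remainder: 7.

7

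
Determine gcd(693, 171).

693 = 3² · 7 · 11
171 = 3² · 19
Common: 3² = 9

9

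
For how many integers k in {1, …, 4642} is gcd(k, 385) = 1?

385 = 5·7·11. Inclusion–exclusion on these primes:
4642 − ⌊4642/5⌋ − ⌊4642/7⌋ − ⌊4642/11⌋ + ⌊4642/35⌋ + ⌊4642/55⌋ + ⌊4642/77⌋ − ⌊4642/385⌋ = 2893

2893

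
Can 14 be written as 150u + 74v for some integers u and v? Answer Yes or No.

Yes

gcd(150, 74): 150 = 2·74 + 2; 74 = 37·2 + 0 → 2
2 divides 14, so a solution exists.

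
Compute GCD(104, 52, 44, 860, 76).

gcd(104, 52): 104 = 2·52 + 0 → 52
gcd(52, 44): 52 = 1·44 + 8; 44 = 5·8 + 4; 8 = 2·4 + 0 → 4
gcd(4, 860): 860 = 215·4 + 0 → 4
gcd(4, 76): 76 = 19·4 + 0 → 4

4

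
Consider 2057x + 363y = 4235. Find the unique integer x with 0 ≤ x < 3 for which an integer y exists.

Euclid: 2057 = 5·363 + 242; 363 = 1·242 + 121; 242 = 2·121 + 0 → gcd = 121; 4235 = 121·35.
Back-substitution yields 2057·(-1) + 363·(6) = 121, so one solution is x = -1·35 = -35, y = 6·35 = 210.
Solutions in x differ by 363/121 = 3; the one in [0, 3) is -35 mod 3 = 1.

1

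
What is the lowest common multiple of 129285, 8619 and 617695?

lcm(129285, 8619) = 129285·8619/gcd = 1114307415/8619 = 129285
lcm(129285, 617695) = 129285·617695/gcd = 79858698075/14365 = 5559255

5559255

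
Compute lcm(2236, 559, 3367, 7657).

lcm(2236, 559) = 2236·559/gcd = 1249924/559 = 2236
lcm(2236, 3367) = 2236·3367/gcd = 7528612/13 = 579124
lcm(579124, 7657) = 579124·7657/gcd = 4434352468/13 = 341104036

341104036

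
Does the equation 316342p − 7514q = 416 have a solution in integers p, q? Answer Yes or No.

By Bézout, 316342p − 7514q = 416 has integer solutions iff gcd(316342, 7514) | 416.
Euclid: 316342 = 42·7514 + 754; 7514 = 9·754 + 728; 754 = 1·728 + 26; 728 = 28·26 + 0. gcd = 26; 416 mod 26 = 0. Yes.

Yes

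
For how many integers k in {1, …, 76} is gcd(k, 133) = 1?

Prime factors of 133: 7, 19. Count integers ≤ 76 divisible by none of them.
By inclusion–exclusion: 76 − ⌊76/7⌋ − ⌊76/19⌋ + ⌊76/133⌋ = 62.

62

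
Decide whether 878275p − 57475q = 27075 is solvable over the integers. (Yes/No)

Yes

gcd(878275, 57475): 878275 = 15·57475 + 16150; 57475 = 3·16150 + 9025; 16150 = 1·9025 + 7125; 9025 = 1·7125 + 1900; 7125 = 3·1900 + 1425; 1900 = 1·1425 + 475; 1425 = 3·475 + 0 → 475
475 divides 27075, so a solution exists.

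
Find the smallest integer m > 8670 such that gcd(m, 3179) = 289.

8959

Multiples of 289 above 8670: 289·31, 289·32, … . Need the cofactor coprime to 3179/289 = 11.
Checking s = 31, 32, … the first with gcd(s, 11) = 1 is s = 31, giving 8959.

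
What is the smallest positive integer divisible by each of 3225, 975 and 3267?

45656325

3225 = 3 · 5² · 43; 975 = 3 · 5² · 13; 3267 = 3³ · 11²
lcm takes max exponent of each prime: 3³ · 5² · 11² · 13 · 43 = 45656325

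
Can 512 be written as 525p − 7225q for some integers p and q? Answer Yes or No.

No

By Bézout, 525p − 7225q = 512 has integer solutions iff gcd(525, 7225) | 512.
Euclid: 7225 = 13·525 + 400; 525 = 1·400 + 125; 400 = 3·125 + 25; 125 = 5·25 + 0. gcd = 25; 512 mod 25 = 12. No.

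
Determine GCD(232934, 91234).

232934 = 2 · 13 · 17² · 31
91234 = 2 · 11² · 13 · 29
Common: 2 · 13 = 26

26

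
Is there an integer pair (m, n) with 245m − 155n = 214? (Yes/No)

No

gcd(245, 155): 245 = 1·155 + 90; 155 = 1·90 + 65; 90 = 1·65 + 25; 65 = 2·25 + 15; 25 = 1·15 + 10; 15 = 1·10 + 5; 10 = 2·5 + 0 → 5
5 does not divide 214, so a solution does not exist.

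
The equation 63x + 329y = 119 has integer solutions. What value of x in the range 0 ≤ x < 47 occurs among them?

Reduce mod 329: 63x ≡ 119 (mod 329). With g = gcd(63, 329) = 7 dividing 119, divide through: 9x ≡ 17 (mod 47).
Since gcd(9, 47) = 1, x ≡ 17·(9)⁻¹ ≡ 28 (mod 47). Smallest non-negative: 28.

28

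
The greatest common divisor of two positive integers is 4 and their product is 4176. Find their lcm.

1044

gcd·lcm = product, so lcm = 4176/4 = 1044.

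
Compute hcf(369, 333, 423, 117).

gcd(369, 333): 369 = 1·333 + 36; 333 = 9·36 + 9; 36 = 4·9 + 0 → 9
gcd(9, 423): 423 = 47·9 + 0 → 9
gcd(9, 117): 117 = 13·9 + 0 → 9

9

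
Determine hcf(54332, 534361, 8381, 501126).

54332 = 2² · 17² · 47; 534361 = 17² · 43²; 8381 = 17² · 29; 501126 = 2 · 3 · 17⁴
gcd takes min exponent of each prime: 17² = 289

289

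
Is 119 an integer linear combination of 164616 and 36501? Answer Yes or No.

By Bézout, 164616u − 36501v = 119 has integer solutions iff gcd(164616, 36501) | 119.
Euclid: 164616 = 4·36501 + 18612; 36501 = 1·18612 + 17889; 18612 = 1·17889 + 723; 17889 = 24·723 + 537; 723 = 1·537 + 186; 537 = 2·186 + 165; 186 = 1·165 + 21; 165 = 7·21 + 18; 21 = 1·18 + 3; 18 = 6·3 + 0. gcd = 3; 119 mod 3 = 2. No.

No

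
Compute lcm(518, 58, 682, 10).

518 = 2 · 7 · 37; 58 = 2 · 29; 682 = 2 · 11 · 31; 10 = 2 · 5
lcm takes max exponent of each prime: 2 · 5 · 7 · 11 · 29 · 31 · 37 = 25612510

25612510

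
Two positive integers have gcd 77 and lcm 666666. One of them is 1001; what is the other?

51282

a·b = gcd·lcm = 77·666666 = 51333282, so b = 51333282/1001 = 51282.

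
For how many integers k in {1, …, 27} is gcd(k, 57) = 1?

17

Prime factors of 57: 3, 19. Count integers ≤ 27 divisible by none of them.
By inclusion–exclusion: 27 − ⌊27/3⌋ − ⌊27/19⌋ + ⌊27/57⌋ = 17.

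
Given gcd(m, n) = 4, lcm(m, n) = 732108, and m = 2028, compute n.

1444

m·n = gcd·lcm = 4·732108 = 2928432, so n = 2928432/2028 = 1444.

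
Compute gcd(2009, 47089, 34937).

49

2009 = 7² · 41; 47089 = 7² · 31²; 34937 = 7² · 23 · 31
gcd takes min exponent of each prime: 7² = 49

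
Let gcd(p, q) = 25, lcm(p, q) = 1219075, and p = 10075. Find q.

3025

p·q = gcd·lcm = 25·1219075 = 30476875, so q = 30476875/10075 = 3025.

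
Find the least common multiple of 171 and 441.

gcd first: 441 = 2·171 + 99; 171 = 1·99 + 72; 99 = 1·72 + 27; 72 = 2·27 + 18; 27 = 1·18 + 9; 18 = 2·9 + 0 → gcd = 9
lcm = 171·441/gcd = 75411/9 = 8379

8379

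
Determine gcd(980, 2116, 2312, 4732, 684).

gcd(980, 2116): 2116 = 2·980 + 156; 980 = 6·156 + 44; 156 = 3·44 + 24; 44 = 1·24 + 20; 24 = 1·20 + 4; 20 = 5·4 + 0 → 4
gcd(4, 2312): 2312 = 578·4 + 0 → 4
gcd(4, 4732): 4732 = 1183·4 + 0 → 4
gcd(4, 684): 684 = 171·4 + 0 → 4

4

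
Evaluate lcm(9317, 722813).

962064103

9317 = 7 · 11³; 722813 = 7 · 13³ · 47
max exponents: 7 · 11³ · 13³ · 47 = 962064103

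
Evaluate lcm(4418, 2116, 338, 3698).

1460612439364

4418 = 2 · 47²; 2116 = 2² · 23²; 338 = 2 · 13²; 3698 = 2 · 43²
lcm takes max exponent of each prime: 2² · 13² · 23² · 43² · 47² = 1460612439364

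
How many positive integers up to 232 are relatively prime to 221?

Prime factors of 221: 13, 17. Count integers ≤ 232 divisible by none of them.
By inclusion–exclusion: 232 − ⌊232/13⌋ − ⌊232/17⌋ + ⌊232/221⌋ = 203.

203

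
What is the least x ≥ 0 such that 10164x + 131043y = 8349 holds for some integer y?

Reduce mod 131043: 10164x ≡ 8349 (mod 131043). With g = gcd(10164, 131043) = 363 dividing 8349, divide through: 28x ≡ 23 (mod 361).
Since gcd(28, 361) = 1, x ≡ 23·(28)⁻¹ ≡ 220 (mod 361). Smallest non-negative: 220.

220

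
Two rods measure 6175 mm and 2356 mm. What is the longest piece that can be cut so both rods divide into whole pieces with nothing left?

Euclid: 6175 = 2·2356 + 1463; 2356 = 1·1463 + 893; 1463 = 1·893 + 570; 893 = 1·570 + 323; 570 = 1·323 + 247; 323 = 1·247 + 76; 247 = 3·76 + 19; 76 = 4·19 + 0. Last nonzero remainder: 19.

19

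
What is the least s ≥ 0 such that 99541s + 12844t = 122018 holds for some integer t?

Euclid: 99541 = 7·12844 + 9633; 12844 = 1·9633 + 3211; 9633 = 3·3211 + 0 → gcd = 3211; 122018 = 3211·38.
Back-substitution yields 99541·(-1) + 12844·(8) = 3211, so one solution is s = -1·38 = -38, t = 8·38 = 304.
Solutions in s differ by 12844/3211 = 4; the one in [0, 4) is -38 mod 4 = 2.

2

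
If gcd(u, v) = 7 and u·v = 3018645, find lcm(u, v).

gcd·lcm = product, so lcm = 3018645/7 = 431235.

431235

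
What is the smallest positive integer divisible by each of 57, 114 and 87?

3306

lcm(57, 114) = 57·114/gcd = 6498/57 = 114
lcm(114, 87) = 114·87/gcd = 9918/3 = 3306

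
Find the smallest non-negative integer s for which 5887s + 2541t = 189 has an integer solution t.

177

Euclid: 5887 = 2·2541 + 805; 2541 = 3·805 + 126; 805 = 6·126 + 49; 126 = 2·49 + 28; 49 = 1·28 + 21; 28 = 1·21 + 7; 21 = 3·7 + 0 → gcd = 7; 189 = 7·27.
Back-substitution yields 5887·(-101) + 2541·(234) = 7, so one solution is s = -101·27 = -2727, t = 234·27 = 6318.
Solutions in s differ by 2541/7 = 363; the one in [0, 363) is -2727 mod 363 = 177.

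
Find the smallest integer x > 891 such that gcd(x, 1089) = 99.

990

1089 = 99·11. Any x with gcd(x, 1089) = 99 is a multiple of 99, say 99s, with s coprime to 11.
Need s > 891/99, so s ≥ 10. First s ≥ 10 with gcd(s, 11) = 1 is s = 10. Thus x = 99·10 = 990.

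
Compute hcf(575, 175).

Euclid: 575 = 3·175 + 50; 175 = 3·50 + 25; 50 = 2·25 + 0. Last nonzero remainder: 25.

25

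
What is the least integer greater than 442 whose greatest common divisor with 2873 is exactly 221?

2873 = 221·13. Any a with gcd(a, 2873) = 221 is a multiple of 221, say 221s, with s coprime to 13.
Need s > 442/221, so s ≥ 3. First s ≥ 3 with gcd(s, 13) = 1 is s = 3. Thus a = 221·3 = 663.

663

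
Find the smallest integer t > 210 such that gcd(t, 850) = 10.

gcd(t, 850) = 10 forces 10 | t; write t = 10s. Then gcd(10s, 10·85) = 10·gcd(s, 85), so need gcd(s, 85) = 1.
10s > 210 gives s ≥ 22. The least s ≥ 22 coprime to 85 is 22, so t = 10·22 = 220.

220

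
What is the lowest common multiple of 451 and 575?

259325

gcd first: 575 = 1·451 + 124; 451 = 3·124 + 79; 124 = 1·79 + 45; 79 = 1·45 + 34; 45 = 1·34 + 11; 34 = 3·11 + 1; 11 = 11·1 + 0 → gcd = 1
lcm = 451·575/gcd = 259325/1 = 259325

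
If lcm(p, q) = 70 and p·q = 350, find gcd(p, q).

gcd·lcm = product, so gcd = 350/70 = 5.

5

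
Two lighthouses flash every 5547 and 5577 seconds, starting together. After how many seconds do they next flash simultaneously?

10311873

gcd first: 5577 = 1·5547 + 30; 5547 = 184·30 + 27; 30 = 1·27 + 3; 27 = 9·3 + 0 → gcd = 3
lcm = 5547·5577/gcd = 30935619/3 = 10311873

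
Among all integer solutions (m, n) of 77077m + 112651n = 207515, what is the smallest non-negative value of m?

10

gcd(77077, 112651) = 5929 (Euclid: 112651 = 1·77077 + 35574; 77077 = 2·35574 + 5929; 35574 = 6·5929 + 0), and 5929 | 207515.
Extended Euclid: 77077·(3) + 112651·(-2) = 5929. Scale by 35: m₀ = 105.
General solution m = m₀ + 19t; reducing mod 19 gives m = 10 (and n = -5).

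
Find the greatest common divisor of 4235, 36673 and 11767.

7

gcd(4235, 36673): 36673 = 8·4235 + 2793; 4235 = 1·2793 + 1442; 2793 = 1·1442 + 1351; 1442 = 1·1351 + 91; 1351 = 14·91 + 77; 91 = 1·77 + 14; 77 = 5·14 + 7; 14 = 2·7 + 0 → 7
gcd(7, 11767): 11767 = 1681·7 + 0 → 7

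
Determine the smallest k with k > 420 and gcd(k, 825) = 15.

825 = 15·55. Any k with gcd(k, 825) = 15 is a multiple of 15, say 15s, with s coprime to 55.
Need s > 420/15, so s ≥ 29. First s ≥ 29 with gcd(s, 55) = 1 is s = 29. Thus k = 15·29 = 435.

435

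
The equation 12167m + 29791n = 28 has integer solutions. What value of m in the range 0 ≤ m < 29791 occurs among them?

18141

Reduce mod 29791: 12167m ≡ 28 (mod 29791). With g = gcd(12167, 29791) = 1 dividing 28, divide through: 12167m ≡ 28 (mod 29791).
Since gcd(12167, 29791) = 1, m ≡ 28·(12167)⁻¹ ≡ 18141 (mod 29791). Smallest non-negative: 18141.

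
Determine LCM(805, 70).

805 = 5 · 7 · 23; 70 = 2 · 5 · 7
max exponents: 2 · 5 · 7 · 23 = 1610

1610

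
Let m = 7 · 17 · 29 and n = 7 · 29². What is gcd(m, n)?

203

min exponent per shared prime: 7 · 29 = 203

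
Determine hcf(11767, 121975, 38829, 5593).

7

gcd(11767, 121975): 121975 = 10·11767 + 4305; 11767 = 2·4305 + 3157; 4305 = 1·3157 + 1148; 3157 = 2·1148 + 861; 1148 = 1·861 + 287; 861 = 3·287 + 0 → 287
gcd(287, 38829): 38829 = 135·287 + 84; 287 = 3·84 + 35; 84 = 2·35 + 14; 35 = 2·14 + 7; 14 = 2·7 + 0 → 7
gcd(7, 5593): 5593 = 799·7 + 0 → 7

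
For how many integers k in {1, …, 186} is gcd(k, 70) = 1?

64

70 = 2·5·7. Inclusion–exclusion on these primes:
186 − ⌊186/2⌋ − ⌊186/5⌋ − ⌊186/7⌋ + ⌊186/10⌋ + ⌊186/14⌋ + ⌊186/35⌋ − ⌊186/70⌋ = 64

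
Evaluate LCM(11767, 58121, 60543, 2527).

11767 = 7 · 41²; 58121 = 7 · 19² · 23; 60543 = 3² · 7 · 31²; 2527 = 7 · 19²
lcm takes max exponent of each prime: 3² · 7 · 19² · 23 · 31² · 41² = 845019417249

845019417249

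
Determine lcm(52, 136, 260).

8840

lcm(52, 136) = 52·136/gcd = 7072/4 = 1768
lcm(1768, 260) = 1768·260/gcd = 459680/52 = 8840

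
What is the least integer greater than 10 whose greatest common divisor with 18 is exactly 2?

18 = 2·9. Any m with gcd(m, 18) = 2 is a multiple of 2, say 2s, with s coprime to 9.
Need s > 10/2, so s ≥ 6. First s ≥ 6 with gcd(s, 9) = 1 is s = 7. Thus m = 2·7 = 14.

14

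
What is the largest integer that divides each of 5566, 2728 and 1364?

5566 = 2 · 11² · 23; 2728 = 2³ · 11 · 31; 1364 = 2² · 11 · 31
gcd takes min exponent of each prime: 2 · 11 = 22

22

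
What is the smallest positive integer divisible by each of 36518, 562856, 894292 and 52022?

1244777842850024

lcm(36518, 562856) = 36518·562856/gcd = 20554375408/38 = 540904616
lcm(540904616, 894292) = 540904616·894292/gcd = 483726670851872/532 = 909260659496
lcm(909260659496, 52022) = 909260659496·52022/gcd = 47301558028300912/38 = 1244777842850024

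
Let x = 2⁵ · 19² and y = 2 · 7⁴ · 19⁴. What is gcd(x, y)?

min exponent per shared prime: 2 · 19² = 722

722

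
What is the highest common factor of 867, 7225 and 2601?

gcd(867, 7225): 7225 = 8·867 + 289; 867 = 3·289 + 0 → 289
gcd(289, 2601): 2601 = 9·289 + 0 → 289

289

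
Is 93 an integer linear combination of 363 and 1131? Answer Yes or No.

Yes

gcd(363, 1131): 1131 = 3·363 + 42; 363 = 8·42 + 27; 42 = 1·27 + 15; 27 = 1·15 + 12; 15 = 1·12 + 3; 12 = 4·3 + 0 → 3
3 divides 93, so a solution exists.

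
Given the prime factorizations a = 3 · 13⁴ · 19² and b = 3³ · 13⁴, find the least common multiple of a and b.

max exponent per prime: 3³ · 13⁴ · 19² = 278384067

278384067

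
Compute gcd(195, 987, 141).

gcd(195, 987): 987 = 5·195 + 12; 195 = 16·12 + 3; 12 = 4·3 + 0 → 3
gcd(3, 141): 141 = 47·3 + 0 → 3

3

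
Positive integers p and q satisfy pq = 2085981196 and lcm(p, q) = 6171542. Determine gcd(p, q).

338

From gcd × lcm = pq: gcd = 2085981196 / 6171542 = 338.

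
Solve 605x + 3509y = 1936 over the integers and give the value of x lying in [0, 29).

Reduce mod 3509: 605x ≡ 1936 (mod 3509). With g = gcd(605, 3509) = 121 dividing 1936, divide through: 5x ≡ 16 (mod 29).
Since gcd(5, 29) = 1, x ≡ 16·(5)⁻¹ ≡ 9 (mod 29). Smallest non-negative: 9.

9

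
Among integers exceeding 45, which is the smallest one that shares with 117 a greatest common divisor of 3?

48

117 = 3·39. Any m with gcd(m, 117) = 3 is a multiple of 3, say 3s, with s coprime to 39.
Need s > 45/3, so s ≥ 16. First s ≥ 16 with gcd(s, 39) = 1 is s = 16. Thus m = 3·16 = 48.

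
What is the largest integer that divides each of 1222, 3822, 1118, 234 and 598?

26

1222 = 2 · 13 · 47; 3822 = 2 · 3 · 7² · 13; 1118 = 2 · 13 · 43; 234 = 2 · 3² · 13; 598 = 2 · 13 · 23
gcd takes min exponent of each prime: 2 · 13 = 26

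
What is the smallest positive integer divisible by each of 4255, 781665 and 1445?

4255 = 5 · 23 · 37; 781665 = 3 · 5 · 31 · 41²; 1445 = 5 · 17²
lcm takes max exponent of each prime: 3 · 5 · 17² · 23 · 31 · 37 · 41² = 192241908435

192241908435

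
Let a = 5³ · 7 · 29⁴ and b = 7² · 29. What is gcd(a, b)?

203

min exponent per shared prime: 7 · 29 = 203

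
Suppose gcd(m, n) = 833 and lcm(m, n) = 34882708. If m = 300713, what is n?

m·n = gcd·lcm = 833·34882708 = 29057295764, so n = 29057295764/300713 = 96628.

96628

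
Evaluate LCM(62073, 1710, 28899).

104903370

62073 = 3³ · 11² · 19; 1710 = 2 · 3² · 5 · 19; 28899 = 3² · 13² · 19
lcm takes max exponent of each prime: 2 · 3³ · 5 · 11² · 13² · 19 = 104903370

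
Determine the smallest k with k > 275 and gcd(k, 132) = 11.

132 = 11·12. Any k with gcd(k, 132) = 11 is a multiple of 11, say 11s, with s coprime to 12.
Need s > 275/11, so s ≥ 26. First s ≥ 26 with gcd(s, 12) = 1 is s = 29. Thus k = 11·29 = 319.

319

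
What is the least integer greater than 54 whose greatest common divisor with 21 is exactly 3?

Multiples of 3 above 54: 3·19, 3·20, … . Need the cofactor coprime to 21/3 = 7.
Checking s = 19, 20, … the first with gcd(s, 7) = 1 is s = 19, giving 57.

57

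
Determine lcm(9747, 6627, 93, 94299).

lcm(9747, 6627) = 9747·6627/gcd = 64593369/3 = 21531123
lcm(21531123, 93) = 21531123·93/gcd = 2002394439/3 = 667464813
lcm(667464813, 94299) = 667464813·94299/gcd = 62941264401087/3 = 20980421467029

20980421467029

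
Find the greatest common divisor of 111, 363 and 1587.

gcd(111, 363): 363 = 3·111 + 30; 111 = 3·30 + 21; 30 = 1·21 + 9; 21 = 2·9 + 3; 9 = 3·3 + 0 → 3
gcd(3, 1587): 1587 = 529·3 + 0 → 3

3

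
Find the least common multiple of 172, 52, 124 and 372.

lcm(172, 52) = 172·52/gcd = 8944/4 = 2236
lcm(2236, 124) = 2236·124/gcd = 277264/4 = 69316
lcm(69316, 372) = 69316·372/gcd = 25785552/124 = 207948

207948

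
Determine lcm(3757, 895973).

3757 = 13 · 17²; 895973 = 13 · 41³
max exponents: 13 · 17² · 41³ = 258936197

258936197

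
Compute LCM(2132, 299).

gcd first: 2132 = 7·299 + 39; 299 = 7·39 + 26; 39 = 1·26 + 13; 26 = 2·13 + 0 → gcd = 13
lcm = 2132·299/gcd = 637468/13 = 49036

49036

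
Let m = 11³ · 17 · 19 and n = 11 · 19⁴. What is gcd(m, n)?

209

min exponent per shared prime: 11 · 19 = 209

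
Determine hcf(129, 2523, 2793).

3

gcd(129, 2523): 2523 = 19·129 + 72; 129 = 1·72 + 57; 72 = 1·57 + 15; 57 = 3·15 + 12; 15 = 1·12 + 3; 12 = 4·3 + 0 → 3
gcd(3, 2793): 2793 = 931·3 + 0 → 3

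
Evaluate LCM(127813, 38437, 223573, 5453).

62092705717

127813 = 7 · 19 · 31²; 38437 = 7 · 17² · 19; 223573 = 7 · 19 · 41²; 5453 = 7 · 19 · 41
lcm takes max exponent of each prime: 7 · 17² · 19 · 31² · 41² = 62092705717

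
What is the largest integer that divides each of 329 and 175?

Euclid: 329 = 1·175 + 154; 175 = 1·154 + 21; 154 = 7·21 + 7; 21 = 3·7 + 0. Last nonzero remainder: 7.

7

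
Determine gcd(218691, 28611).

Euclid: 218691 = 7·28611 + 18414; 28611 = 1·18414 + 10197; 18414 = 1·10197 + 8217; 10197 = 1·8217 + 1980; 8217 = 4·1980 + 297; 1980 = 6·297 + 198; 297 = 1·198 + 99; 198 = 2·99 + 0. Last nonzero remainder: 99.

99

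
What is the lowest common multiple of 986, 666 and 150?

986 = 2 · 17 · 29; 666 = 2 · 3² · 37; 150 = 2 · 3 · 5²
lcm takes max exponent of each prime: 2 · 3² · 5² · 17 · 29 · 37 = 8208450

8208450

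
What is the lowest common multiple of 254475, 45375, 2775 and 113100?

22785691500

254475 = 3³ · 5² · 13 · 29; 45375 = 3 · 5³ · 11²; 2775 = 3 · 5² · 37; 113100 = 2² · 3 · 5² · 13 · 29
lcm takes max exponent of each prime: 2² · 3³ · 5³ · 11² · 13 · 29 · 37 = 22785691500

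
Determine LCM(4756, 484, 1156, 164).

lcm(4756, 484) = 4756·484/gcd = 2301904/4 = 575476
lcm(575476, 1156) = 575476·1156/gcd = 665250256/4 = 166312564
lcm(166312564, 164) = 166312564·164/gcd = 27275260496/164 = 166312564

166312564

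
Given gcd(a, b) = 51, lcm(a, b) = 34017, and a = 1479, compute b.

1173

a·b = gcd·lcm = 51·34017 = 1734867, so b = 1734867/1479 = 1173.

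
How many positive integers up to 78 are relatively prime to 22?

22 = 2·11. Inclusion–exclusion on these primes:
78 − ⌊78/2⌋ − ⌊78/11⌋ + ⌊78/22⌋ = 35

35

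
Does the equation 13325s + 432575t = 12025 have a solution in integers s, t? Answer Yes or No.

Yes

gcd(13325, 432575): 432575 = 32·13325 + 6175; 13325 = 2·6175 + 975; 6175 = 6·975 + 325; 975 = 3·325 + 0 → 325
325 divides 12025, so a solution exists.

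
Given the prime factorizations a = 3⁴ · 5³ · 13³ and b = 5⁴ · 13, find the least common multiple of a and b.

max exponent per prime: 3⁴ · 5⁴ · 13³ = 111223125

111223125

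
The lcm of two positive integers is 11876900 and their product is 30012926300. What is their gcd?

From gcd × lcm = mn: gcd = 30012926300 / 11876900 = 2527.

2527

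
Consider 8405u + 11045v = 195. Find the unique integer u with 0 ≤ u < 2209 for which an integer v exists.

Euclid: 11045 = 1·8405 + 2640; 8405 = 3·2640 + 485; 2640 = 5·485 + 215; 485 = 2·215 + 55; 215 = 3·55 + 50; 55 = 1·50 + 5; 50 = 10·5 + 0 → gcd = 5; 195 = 5·39.
Back-substitution yields 8405·(205) + 11045·(-156) = 5, so one solution is u = 205·39 = 7995, v = -156·39 = -6084.
Solutions in u differ by 11045/5 = 2209; the one in [0, 2209) is 7995 mod 2209 = 1368.

1368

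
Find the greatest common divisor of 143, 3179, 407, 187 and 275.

11

gcd(143, 3179): 3179 = 22·143 + 33; 143 = 4·33 + 11; 33 = 3·11 + 0 → 11
gcd(11, 407): 407 = 37·11 + 0 → 11
gcd(11, 187): 187 = 17·11 + 0 → 11
gcd(11, 275): 275 = 25·11 + 0 → 11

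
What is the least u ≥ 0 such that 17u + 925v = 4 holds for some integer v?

Euclid: 925 = 54·17 + 7; 17 = 2·7 + 3; 7 = 2·3 + 1; 3 = 3·1 + 0 → gcd = 1; 4 = 1·4.
Back-substitution yields 17·(-272) + 925·(5) = 1, so one solution is u = -272·4 = -1088, v = 5·4 = 20.
Solutions in u differ by 925/1 = 925; the one in [0, 925) is -1088 mod 925 = 762.

762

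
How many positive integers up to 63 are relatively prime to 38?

Prime factors of 38: 2, 19. Count integers ≤ 63 divisible by none of them.
By inclusion–exclusion: 63 − ⌊63/2⌋ − ⌊63/19⌋ + ⌊63/38⌋ = 30.

30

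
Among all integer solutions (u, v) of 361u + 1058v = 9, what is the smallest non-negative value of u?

Reduce mod 1058: 361u ≡ 9 (mod 1058). With g = gcd(361, 1058) = 1 dividing 9, divide through: 361u ≡ 9 (mod 1058).
Since gcd(361, 1058) = 1, u ≡ 9·(361)⁻¹ ≡ 255 (mod 1058). Smallest non-negative: 255.

255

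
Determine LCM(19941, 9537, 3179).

19941 = 3 · 17² · 23; 9537 = 3 · 11 · 17²; 3179 = 11 · 17²
lcm takes max exponent of each prime: 3 · 11 · 17² · 23 = 219351

219351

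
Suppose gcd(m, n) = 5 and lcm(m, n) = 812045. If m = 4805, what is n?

Using mn = gcd(m,n)·lcm(m,n) = 5·812045 = 4060225, we get n = 4060225/4805 = 845.

845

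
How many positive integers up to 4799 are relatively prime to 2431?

2431 = 11·13·17. Inclusion–exclusion on these primes:
4799 − ⌊4799/11⌋ − ⌊4799/13⌋ − ⌊4799/17⌋ + ⌊4799/143⌋ + ⌊4799/187⌋ + ⌊4799/221⌋ − ⌊4799/2431⌋ = 3790

3790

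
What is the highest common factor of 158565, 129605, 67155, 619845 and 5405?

5

158565 = 3 · 5 · 11 · 31²; 129605 = 5 · 7² · 23²; 67155 = 3 · 5 · 11² · 37; 619845 = 3 · 5 · 31² · 43; 5405 = 5 · 23 · 47
gcd takes min exponent of each prime: 5 = 5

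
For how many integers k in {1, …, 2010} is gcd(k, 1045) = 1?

1386

Prime factors of 1045: 5, 11, 19. Count integers ≤ 2010 divisible by none of them.
By inclusion–exclusion: 2010 − ⌊2010/5⌋ − ⌊2010/11⌋ − ⌊2010/19⌋ + ⌊2010/55⌋ + ⌊2010/95⌋ + ⌊2010/209⌋ − ⌊2010/1045⌋ = 1386.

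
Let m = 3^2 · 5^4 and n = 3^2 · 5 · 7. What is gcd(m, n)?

min exponent per shared prime: 3^2 · 5 = 45

45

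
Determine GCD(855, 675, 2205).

45

855 = 3² · 5 · 19; 675 = 3³ · 5²; 2205 = 3² · 5 · 7²
gcd takes min exponent of each prime: 3² · 5 = 45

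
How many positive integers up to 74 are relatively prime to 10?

30

Prime factors of 10: 2, 5. Count integers ≤ 74 divisible by none of them.
By inclusion–exclusion: 74 − ⌊74/2⌋ − ⌊74/5⌋ + ⌊74/10⌋ = 30.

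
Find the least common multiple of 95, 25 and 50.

95 = 5 · 19; 25 = 5²; 50 = 2 · 5²
lcm takes max exponent of each prime: 2 · 5² · 19 = 950

950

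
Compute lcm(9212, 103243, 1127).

lcm(9212, 103243) = 9212·103243/gcd = 951074516/49 = 19409684
lcm(19409684, 1127) = 19409684·1127/gcd = 21874713868/49 = 446422732

446422732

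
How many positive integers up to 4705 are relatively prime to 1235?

1235 = 5·13·19. Inclusion–exclusion on these primes:
4705 − ⌊4705/5⌋ − ⌊4705/13⌋ − ⌊4705/19⌋ + ⌊4705/65⌋ + ⌊4705/95⌋ + ⌊4705/247⌋ − ⌊4705/1235⌋ = 3293

3293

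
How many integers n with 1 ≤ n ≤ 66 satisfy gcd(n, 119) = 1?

Prime factors of 119: 7, 17. Count integers ≤ 66 divisible by none of them.
By inclusion–exclusion: 66 − ⌊66/7⌋ − ⌊66/17⌋ + ⌊66/119⌋ = 54.

54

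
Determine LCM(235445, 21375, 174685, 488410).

2261350962029250

235445 = 5 · 7² · 31²; 21375 = 3² · 5³ · 19; 174685 = 5 · 7² · 23 · 31; 488410 = 2 · 5 · 13² · 17²
lcm takes max exponent of each prime: 2 · 3² · 5³ · 7² · 13² · 17² · 19 · 23 · 31² = 2261350962029250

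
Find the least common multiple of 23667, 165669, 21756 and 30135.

5026397460

23667 = 3 · 7³ · 23; 165669 = 3 · 7⁴ · 23; 21756 = 2² · 3 · 7² · 37; 30135 = 3 · 5 · 7² · 41
lcm takes max exponent of each prime: 2² · 3 · 5 · 7⁴ · 23 · 37 · 41 = 5026397460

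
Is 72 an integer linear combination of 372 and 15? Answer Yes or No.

By Bézout, 372s − 15t = 72 has integer solutions iff gcd(372, 15) | 72.
Euclid: 372 = 24·15 + 12; 15 = 1·12 + 3; 12 = 4·3 + 0. gcd = 3; 72 mod 3 = 0. Yes.

Yes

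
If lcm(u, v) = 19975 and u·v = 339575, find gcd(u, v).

From gcd × lcm = uv: gcd = 339575 / 19975 = 17.

17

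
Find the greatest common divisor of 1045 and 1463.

Euclid: 1463 = 1·1045 + 418; 1045 = 2·418 + 209; 418 = 2·209 + 0. Last nonzero remainder: 209.

209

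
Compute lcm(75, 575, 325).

22425

lcm(75, 575) = 75·575/gcd = 43125/25 = 1725
lcm(1725, 325) = 1725·325/gcd = 560625/25 = 22425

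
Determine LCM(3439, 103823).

357047297

3439 = 19 · 181; 103823 = 47³
max exponents: 19 · 47³ · 181 = 357047297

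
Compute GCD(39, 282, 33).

3

gcd(39, 282): 282 = 7·39 + 9; 39 = 4·9 + 3; 9 = 3·3 + 0 → 3
gcd(3, 33): 33 = 11·3 + 0 → 3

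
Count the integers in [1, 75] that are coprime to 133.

62

Prime factors of 133: 7, 19. Count integers ≤ 75 divisible by none of them.
By inclusion–exclusion: 75 − ⌊75/7⌋ − ⌊75/19⌋ + ⌊75/133⌋ = 62.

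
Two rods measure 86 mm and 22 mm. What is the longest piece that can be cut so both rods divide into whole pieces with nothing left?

86 = 2 · 43
22 = 2 · 11
Common: 2 = 2

2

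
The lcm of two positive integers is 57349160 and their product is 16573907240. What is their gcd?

289

gcd·lcm = product, so gcd = 16573907240/57349160 = 289.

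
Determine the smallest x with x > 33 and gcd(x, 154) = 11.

Multiples of 11 above 33: 11·4, 11·5, … . Need the cofactor coprime to 154/11 = 14.
Checking s = 4, 5, … the first with gcd(s, 14) = 1 is s = 5, giving 55.

55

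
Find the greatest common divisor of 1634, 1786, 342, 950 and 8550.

38

gcd(1634, 1786): 1786 = 1·1634 + 152; 1634 = 10·152 + 114; 152 = 1·114 + 38; 114 = 3·38 + 0 → 38
gcd(38, 342): 342 = 9·38 + 0 → 38
gcd(38, 950): 950 = 25·38 + 0 → 38
gcd(38, 8550): 8550 = 225·38 + 0 → 38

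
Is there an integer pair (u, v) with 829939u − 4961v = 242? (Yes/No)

gcd(829939, 4961): 829939 = 167·4961 + 1452; 4961 = 3·1452 + 605; 1452 = 2·605 + 242; 605 = 2·242 + 121; 242 = 2·121 + 0 → 121
121 divides 242, so a solution exists.

Yes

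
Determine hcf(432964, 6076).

196

Euclid: 432964 = 71·6076 + 1568; 6076 = 3·1568 + 1372; 1568 = 1·1372 + 196; 1372 = 7·196 + 0. Last nonzero remainder: 196.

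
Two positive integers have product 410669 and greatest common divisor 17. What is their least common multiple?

24157

For any two positive integers, gcd × lcm equals their product. Hence lcm = 410669 / 17 = 24157.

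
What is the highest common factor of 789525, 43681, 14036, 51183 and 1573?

121

789525 = 3² · 5² · 11² · 29; 43681 = 11² · 19²; 14036 = 2² · 11² · 29; 51183 = 3² · 11² · 47; 1573 = 11² · 13
gcd takes min exponent of each prime: 11² = 121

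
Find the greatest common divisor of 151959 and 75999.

3

151959 = 3 · 37³
75999 = 3 · 7² · 11 · 47
Common: 3 = 3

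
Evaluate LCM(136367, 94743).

106775361

gcd first: 136367 = 1·94743 + 41624; 94743 = 2·41624 + 11495; 41624 = 3·11495 + 7139; 11495 = 1·7139 + 4356; 7139 = 1·4356 + 2783; 4356 = 1·2783 + 1573; 2783 = 1·1573 + 1210; 1573 = 1·1210 + 363; 1210 = 3·363 + 121; 363 = 3·121 + 0 → gcd = 121
lcm = 136367·94743/gcd = 12919818681/121 = 106775361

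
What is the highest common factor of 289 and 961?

289 = 17²
961 = 31²
Common: 1 = 1

1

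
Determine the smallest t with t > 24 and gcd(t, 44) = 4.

44 = 4·11. Any t with gcd(t, 44) = 4 is a multiple of 4, say 4s, with s coprime to 11.
Need s > 24/4, so s ≥ 7. First s ≥ 7 with gcd(s, 11) = 1 is s = 7. Thus t = 4·7 = 28.

28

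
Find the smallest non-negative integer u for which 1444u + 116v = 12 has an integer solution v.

27

Euclid: 1444 = 12·116 + 52; 116 = 2·52 + 12; 52 = 4·12 + 4; 12 = 3·4 + 0 → gcd = 4; 12 = 4·3.
Back-substitution yields 1444·(9) + 116·(-112) = 4, so one solution is u = 9·3 = 27, v = -112·3 = -336.
Solutions in u differ by 116/4 = 29; the one in [0, 29) is 27 mod 29 = 27.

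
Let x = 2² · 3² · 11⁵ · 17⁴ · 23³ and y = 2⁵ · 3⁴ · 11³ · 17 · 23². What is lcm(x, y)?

max exponent per prime: 2⁵ · 3⁴ · 11⁵ · 17⁴ · 23³ = 424206790832509344

424206790832509344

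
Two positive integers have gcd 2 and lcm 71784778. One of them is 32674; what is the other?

m·n = gcd·lcm = 2·71784778 = 143569556, so n = 143569556/32674 = 4394.

4394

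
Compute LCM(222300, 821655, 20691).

25849266300

222300 = 2² · 3² · 5² · 13 · 19; 821655 = 3² · 5 · 19 · 31²; 20691 = 3² · 11² · 19
lcm takes max exponent of each prime: 2² · 3² · 5² · 11² · 13 · 19 · 31² = 25849266300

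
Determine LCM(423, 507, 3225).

76848525

423 = 3² · 47; 507 = 3 · 13²; 3225 = 3 · 5² · 43
lcm takes max exponent of each prime: 3² · 5² · 13² · 43 · 47 = 76848525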